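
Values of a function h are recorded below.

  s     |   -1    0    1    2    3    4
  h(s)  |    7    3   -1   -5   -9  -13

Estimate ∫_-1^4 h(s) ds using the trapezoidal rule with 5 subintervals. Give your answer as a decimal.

-15

Δs = 1.
T_5 = (1/2)·[7 + 2·3 + 2·(-1) + 2·(-5) + 2·(-9) + (-13)] = -15.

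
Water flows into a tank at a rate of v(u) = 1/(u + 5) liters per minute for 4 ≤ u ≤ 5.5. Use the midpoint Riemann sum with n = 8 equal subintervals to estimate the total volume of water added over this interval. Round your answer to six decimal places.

0.154146

Δu = (5.5 − 4)/8 = 0.1875.
Midpoints: 4.09375, 4.28125, 4.46875, 4.65625, 4.84375, 5.03125, 5.21875, 5.40625.
v(4.09375) = 32/291, v(4.28125) = 32/297, v(4.46875) = 32/303, v(4.65625) = 32/309, v(4.84375) = 32/315, v(5.03125) = 32/321, v(5.21875) = 32/327, v(5.40625) = 32/333.
Sum = Δu · [v(4.09375) + v(4.28125) + v(4.46875) + ...].
Sum ≈ 0.154146.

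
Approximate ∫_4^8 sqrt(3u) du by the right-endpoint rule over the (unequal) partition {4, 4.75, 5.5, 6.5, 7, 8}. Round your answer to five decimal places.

Subinterval widths: 0.75, 0.75, 1, 0.5, 1.
Right endpoints: 4.75, 5.5, 6.5, 7, 8.
f(4.75) ≈ 3.77492, f(5.5) ≈ 4.06202, f(6.5) ≈ 4.41588, f(7) ≈ 4.58258, f(8) ≈ 4.89898.
Sum = Σ Δu_i · f(u_i).
Sum ≈ 17.48385.

17.48385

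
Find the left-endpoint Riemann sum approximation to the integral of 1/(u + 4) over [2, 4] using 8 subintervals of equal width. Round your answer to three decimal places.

Δu = (4 − 2)/8 = 0.25.
Left endpoints: 2, 2.25, 2.5, 2.75, 3, 3.25, 3.5, 3.75.
f(2) = 1/6, f(2.25) = 0.16, f(2.5) = 2/13, f(2.75) = 4/27, f(3) = 1/7, f(3.25) = 4/29, f(3.5) = 2/15, f(3.75) = 4/31.
Sum = Δu · [f(2) + f(2.25) + f(2.5) + ...].
Sum ≈ 0.293.

0.293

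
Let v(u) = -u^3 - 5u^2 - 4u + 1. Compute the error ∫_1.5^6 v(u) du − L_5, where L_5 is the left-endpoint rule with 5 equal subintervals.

-169.846875

Exact integral: ∫_1.5^6 v(u) du = -740.109375.
L_5 = -570.2625.
Error = -740.109375 − (-570.2625) = -169.846875.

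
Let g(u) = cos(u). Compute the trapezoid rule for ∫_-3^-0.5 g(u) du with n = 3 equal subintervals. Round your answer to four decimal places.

Δu = (-0.5 − (-3))/3 = 5/6.
g(-3) ≈ -0.9900, g(-13/6) ≈ -0.5612, g(-4/3) ≈ 0.2352, g(-0.5) ≈ 0.8776.
T_3 = (Δu/2)·[g(u_0) + 2g(u_1) + 2g(u_2) + g(u_3)].
Sum ≈ -0.3185.

-0.3185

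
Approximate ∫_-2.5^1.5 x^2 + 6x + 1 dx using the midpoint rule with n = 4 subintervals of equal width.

-2

Δx = (1.5 − (-2.5))/4 = 1.
Midpoints: -2, -1, 0, 1.
f(-2) = -7, f(-1) = -4, f(0) = 1, f(1) = 8.
Sum = Δx · [f(-2) + f(-1) + f(0) + f(1)].
Sum = -2.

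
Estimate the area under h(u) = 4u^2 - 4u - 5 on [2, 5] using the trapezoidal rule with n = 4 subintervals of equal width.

Δu = (5 − 2)/4 = 0.75.
h(2) = 3, h(2.75) = 14.25, h(3.5) = 30, h(4.25) = 50.25, h(5) = 75.
T_4 = (Δu/2)·[h(u_0) + 2h(u_1) + 2h(u_2) + 2h(u_3) + h(u_4)].
Sum = 100.125.

100.125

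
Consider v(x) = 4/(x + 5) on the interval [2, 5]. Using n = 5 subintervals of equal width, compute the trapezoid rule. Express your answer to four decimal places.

Δx = (5 − 2)/5 = 0.6.
v(2) = 4/7, v(2.6) = 10/19, v(3.2) = 20/41, v(3.8) = 5/11, v(4.4) = 20/47, v(5) = 0.4.
T_5 = (Δx/2)·[v(x_0) + 2v(x_1) + ... + 2v(x_{4}) + v(x_5)].
Sum ≈ 1.4279.

1.4279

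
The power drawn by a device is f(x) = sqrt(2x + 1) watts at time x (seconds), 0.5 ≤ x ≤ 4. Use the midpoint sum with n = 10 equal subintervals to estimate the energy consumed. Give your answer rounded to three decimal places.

8.059

Δx = (4 − 0.5)/10 = 0.35.
Midpoints: 0.675, 1.025, 1.375, 1.725, 2.075, 2.425, 2.775, 3.125, 3.475, 3.825.
f(0.675) ≈ 1.533, f(1.025) ≈ 1.746, f(1.375) ≈ 1.936, f(1.725) ≈ 2.110, f(2.075) ≈ 2.269, f(2.425) ≈ 2.419, f(2.775) ≈ 2.559, f(3.125) ≈ 2.693, f(3.475) ≈ 2.820, f(3.825) ≈ 2.941.
Sum = Δx · [f(0.675) + f(1.025) + f(1.375) + ...].
Sum ≈ 8.059.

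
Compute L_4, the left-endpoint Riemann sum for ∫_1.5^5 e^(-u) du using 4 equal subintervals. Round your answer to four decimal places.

Δu = (5 − 1.5)/4 = 0.875.
Left endpoints: 1.5, 2.375, 3.25, 4.125.
f(1.5) ≈ 0.2231, f(2.375) ≈ 0.0930, f(3.25) ≈ 0.0388, f(4.125) ≈ 0.0162.
Sum = Δu · [f(1.5) + f(2.375) + f(3.25) + f(4.125)].
Sum ≈ 0.3247.

0.3247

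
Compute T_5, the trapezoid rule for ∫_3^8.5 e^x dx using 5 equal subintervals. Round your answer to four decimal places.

Δx = (8.5 − 3)/5 = 1.1.
f(3) ≈ 20.0855, f(4.1) ≈ 60.3403, f(5.2) ≈ 181.2722, f(6.3) ≈ 544.5719, f(7.4) ≈ 1635.9844, f(8.5) ≈ 4914.7688.
T_5 = (Δx/2)·[f(x_0) + 2f(x_1) + ... + 2f(x_{4}) + f(x_5)].
Sum ≈ 5378.5557.

5378.5557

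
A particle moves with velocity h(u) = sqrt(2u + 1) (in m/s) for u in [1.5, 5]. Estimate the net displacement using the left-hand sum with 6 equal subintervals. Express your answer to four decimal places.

9.1047

Δu = (5 − 1.5)/6 = 7/12.
Left endpoints: 1.5, 25/12, 8/3, 3.25, 23/6, 53/12.
h(1.5) ≈ 2.0000, h(25/12) ≈ 2.2730, h(8/3) ≈ 2.5166, h(3.25) ≈ 2.7386, h(23/6) ≈ 2.9439, h(53/12) ≈ 3.1358.
Sum = Δu · [h(1.5) + h(25/12) + h(8/3) + ...].
Sum ≈ 9.1047.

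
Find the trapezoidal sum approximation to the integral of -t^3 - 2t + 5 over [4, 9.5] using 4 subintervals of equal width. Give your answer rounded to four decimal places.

Δt = (9.5 − 4)/4 = 1.375.
f(4) = -67, f(5.375) = -82451/512, f(6.75) = -316.046875, f(8.125) = -280385/512, f(9.5) = -871.375.
T_4 = (Δt/2)·[f(t_0) + 2f(t_1) + 2f(t_2) + 2f(t_3) + f(t_4)].
Sum ≈ -2054.1104.

-2054.1104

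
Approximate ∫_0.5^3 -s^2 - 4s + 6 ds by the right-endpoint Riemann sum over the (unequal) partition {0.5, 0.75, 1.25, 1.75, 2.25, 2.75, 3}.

Subinterval widths: 0.25, 0.5, 0.5, 0.5, 0.5, 0.25.
Right endpoints: 0.75, 1.25, 1.75, 2.25, 2.75, 3.
f(0.75) = 2.4375, f(1.25) = -0.5625, f(1.75) = -4.0625, f(2.25) = -8.0625, f(2.75) = -12.5625, f(3) = -15.
Sum = Σ Δs_i · f(s_i).
Sum = -15.765625.

-15.765625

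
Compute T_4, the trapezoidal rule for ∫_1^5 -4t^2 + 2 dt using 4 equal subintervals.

-160

Δt = (5 − 1)/4 = 1.
f(1) = -2, f(2) = -14, f(3) = -34, f(4) = -62, f(5) = -98.
T_4 = (Δt/2)·[f(t_0) + 2f(t_1) + 2f(t_2) + 2f(t_3) + f(t_4)].
Sum = -160.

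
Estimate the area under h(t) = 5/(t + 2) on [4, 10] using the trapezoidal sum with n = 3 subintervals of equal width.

Δt = (10 − 4)/3 = 2.
h(4) = 5/6, h(6) = 0.625, h(8) = 0.5, h(10) = 5/12.
T_3 = (Δt/2)·[h(t_0) + 2h(t_1) + 2h(t_2) + h(t_3)].
Sum = 3.5.

3.5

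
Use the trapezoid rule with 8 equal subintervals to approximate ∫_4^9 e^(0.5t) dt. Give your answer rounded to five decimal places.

Δt = (9 − 4)/8 = 0.625.
f(4) ≈ 7.38906, f(4.625) ≈ 10.09964, f(5.25) ≈ 13.80457, f(5.875) ≈ 18.86862, f(6.5) ≈ 25.79034, f(7.125) ≈ 35.25122, f(7.75) ≈ 48.18270, f(8.375) ≈ 65.85794, f(9) ≈ 90.01713.
T_8 = (Δt/2)·[f(t_0) + 2f(t_1) + ... + 2f(t_{7}) + f(t_8)].
Sum ≈ 166.59882.

166.59882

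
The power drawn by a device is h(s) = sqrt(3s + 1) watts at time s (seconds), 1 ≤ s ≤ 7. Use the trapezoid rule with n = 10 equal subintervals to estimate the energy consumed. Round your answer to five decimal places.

Δs = (7 − 1)/10 = 0.6.
h(1) ≈ 2.00000, h(1.6) ≈ 2.40832, h(2.2) ≈ 2.75681, h(2.8) ≈ 3.06594, h(3.4) ≈ 3.34664, h(4) ≈ 3.60555, h(4.6) ≈ 3.84708, h(5.2) ≈ 4.07431, h(5.8) ≈ 4.28952, h(6.4) ≈ 4.49444, h(7) ≈ 4.69042.
T_10 = (Δs/2)·[h(s_0) + 2h(s_1) + ... + 2h(s_{9}) + h(s_10)].
Sum ≈ 21.14029.

21.14029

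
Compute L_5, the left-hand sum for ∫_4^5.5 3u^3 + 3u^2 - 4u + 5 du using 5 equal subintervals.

525.12

Δu = (5.5 − 4)/5 = 0.3.
Left endpoints: 4, 4.3, 4.6, 4.9, 5.2.
f(4) = 229, f(4.3) = 281.791, f(4.6) = 342.088, f(4.9) = 410.377, f(5.2) = 487.144.
Sum = Δu · [f(4) + f(4.3) + f(4.6) + f(4.9) + f(5.2)].
Sum = 525.12.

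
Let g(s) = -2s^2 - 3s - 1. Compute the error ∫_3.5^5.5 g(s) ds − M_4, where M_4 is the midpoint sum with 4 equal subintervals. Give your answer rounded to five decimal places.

-0.08333

Exact integral: ∫_3.5^5.5 g(s) ds ≈ -111.3333333.
M_4 = -111.25.
Error ≈ -111.3333333 − (-111.25) ≈ -0.08333.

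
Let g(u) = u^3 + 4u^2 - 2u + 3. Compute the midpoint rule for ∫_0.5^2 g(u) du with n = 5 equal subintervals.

15.1471875

Δu = (2 − 0.5)/5 = 0.3.
Midpoints: 0.65, 0.95, 1.25, 1.55, 1.85.
g(0.65) = 3.664625, g(0.95) = 5.567375, g(1.25) = 8.703125, g(1.55) = 13.233875, g(1.85) = 19.321625.
Sum = Δu · [g(0.65) + g(0.95) + g(1.25) + g(1.55) + g(1.85)].
Sum = 15.1471875.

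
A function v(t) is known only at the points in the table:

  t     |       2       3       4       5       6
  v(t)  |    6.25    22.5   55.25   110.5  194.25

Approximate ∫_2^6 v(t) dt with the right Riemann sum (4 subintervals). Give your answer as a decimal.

382.5

Δt = 1.
Sum = 1·[22.5 + 55.25 + 110.5 + 194.25] = 382.5.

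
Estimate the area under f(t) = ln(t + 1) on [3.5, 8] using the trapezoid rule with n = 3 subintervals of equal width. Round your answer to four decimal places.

8.4860

Δt = (8 − 3.5)/3 = 1.5.
f(3.5) ≈ 1.5041, f(5) ≈ 1.7918, f(6.5) ≈ 2.0149, f(8) ≈ 2.1972.
T_3 = (Δt/2)·[f(t_0) + 2f(t_1) + 2f(t_2) + f(t_3)].
Sum ≈ 8.4860.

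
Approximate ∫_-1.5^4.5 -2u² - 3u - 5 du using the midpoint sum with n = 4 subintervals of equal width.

Δu = (4.5 − (-1.5))/4 = 1.5.
Midpoints: -0.75, 0.75, 2.25, 3.75.
f(-0.75) = -3.875, f(0.75) = -8.375, f(2.25) = -21.875, f(3.75) = -44.375.
Sum = Δu · [f(-0.75) + f(0.75) + f(2.25) + f(3.75)].
Sum = -117.75.

-117.75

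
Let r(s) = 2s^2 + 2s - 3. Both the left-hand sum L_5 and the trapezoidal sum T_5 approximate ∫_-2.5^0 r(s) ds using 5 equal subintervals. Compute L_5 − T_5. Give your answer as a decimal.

L_5 = -1.25.
T_5 = -3.125.
L_5 − T_5 = 1.875.

1.875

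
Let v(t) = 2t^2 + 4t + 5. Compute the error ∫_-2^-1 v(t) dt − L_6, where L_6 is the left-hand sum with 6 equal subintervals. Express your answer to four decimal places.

-0.1759

Exact integral: ∫_-2^-1 v(t) dt ≈ 3.666667.
L_6 ≈ 3.842593.
Error ≈ 3.666667 − 3.842593 ≈ -0.1759.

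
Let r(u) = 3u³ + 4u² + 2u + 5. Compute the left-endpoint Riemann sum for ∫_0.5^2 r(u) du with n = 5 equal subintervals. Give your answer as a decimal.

27.8025

Δu = (2 − 0.5)/5 = 0.3.
Left endpoints: 0.5, 0.8, 1.1, 1.4, 1.7.
r(0.5) = 7.375, r(0.8) = 10.696, r(1.1) = 16.033, r(1.4) = 23.872, r(1.7) = 34.699.
Sum = Δu · [r(0.5) + r(0.8) + r(1.1) + r(1.4) + r(1.7)].
Sum = 27.8025.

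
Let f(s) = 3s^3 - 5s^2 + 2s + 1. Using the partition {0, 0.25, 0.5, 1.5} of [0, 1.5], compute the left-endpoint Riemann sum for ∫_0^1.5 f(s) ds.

Subinterval widths: 0.25, 0.25, 1.
Left endpoints: 0, 0.25, 0.5.
f(0) = 1, f(0.25) = 1.234375, f(0.5) = 1.125.
Sum = Σ Δs_i · f(s_i).
Sum = 1.68359375.

1.68359375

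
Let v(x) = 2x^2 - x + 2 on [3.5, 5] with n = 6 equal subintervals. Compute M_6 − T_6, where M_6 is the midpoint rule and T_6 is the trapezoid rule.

M_6 = 51.359375.
T_6 = 51.40625.
M_6 − T_6 = -0.046875.

-0.046875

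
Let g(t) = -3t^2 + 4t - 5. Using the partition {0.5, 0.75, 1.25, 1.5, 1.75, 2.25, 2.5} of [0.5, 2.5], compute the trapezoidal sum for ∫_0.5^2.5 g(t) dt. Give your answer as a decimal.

Subinterval widths: 0.25, 0.5, 0.25, 0.25, 0.5, 0.25.
g(0.5) = -3.75, g(0.75) = -3.6875, g(1.25) = -4.6875, g(1.5) = -5.75, g(1.75) = -7.1875, g(2.25) = -11.1875, g(2.5) = -13.75.
On each subinterval the trapezoid contributes (Δt_i/2)·[g(t_{i-1}) + g(t_i)].
Sum = -13.65625.

-13.65625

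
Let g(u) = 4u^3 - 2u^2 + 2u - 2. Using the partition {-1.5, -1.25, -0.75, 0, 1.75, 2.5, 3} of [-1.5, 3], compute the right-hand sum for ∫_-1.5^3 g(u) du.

107.65625

Subinterval widths: 0.25, 0.5, 0.75, 1.75, 0.75, 0.5.
Right endpoints: -1.25, -0.75, 0, 1.75, 2.5, 3.
g(-1.25) = -15.4375, g(-0.75) = -6.3125, g(0) = -2, g(1.75) = 16.8125, g(2.5) = 53, g(3) = 94.
Sum = Σ Δu_i · g(u_i).
Sum = 107.65625.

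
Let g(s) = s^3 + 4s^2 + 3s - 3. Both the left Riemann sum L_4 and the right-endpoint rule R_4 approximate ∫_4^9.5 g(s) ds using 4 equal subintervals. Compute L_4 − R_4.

-1521.953125

L_4 ≈ 2406.0244141.
R_4 ≈ 3927.9775391.
L_4 − R_4 = -1521.953125.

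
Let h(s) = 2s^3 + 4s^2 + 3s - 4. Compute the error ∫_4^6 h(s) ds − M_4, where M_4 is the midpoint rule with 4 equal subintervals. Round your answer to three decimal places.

1.417

Exact integral: ∫_4^6 h(s) ds ≈ 744.66667.
M_4 = 743.25.
Error ≈ 744.66667 − 743.25 ≈ 1.417.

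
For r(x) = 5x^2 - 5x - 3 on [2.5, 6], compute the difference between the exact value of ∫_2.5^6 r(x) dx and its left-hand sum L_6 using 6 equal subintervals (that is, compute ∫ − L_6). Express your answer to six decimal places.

Exact integral: ∫_2.5^6 r(x) dx ≈ 249.08333333.
L_6 ≈ 211.79456019.
Error ≈ 249.08333333 − 211.79456019 ≈ 37.288773.

37.288773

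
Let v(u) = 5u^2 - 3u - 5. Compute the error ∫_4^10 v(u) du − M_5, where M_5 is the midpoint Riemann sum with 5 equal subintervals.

3.6

Exact integral: ∫_4^10 v(u) du = 1404.
M_5 = 1400.4.
Error = 1404 − 1400.4 = 3.6.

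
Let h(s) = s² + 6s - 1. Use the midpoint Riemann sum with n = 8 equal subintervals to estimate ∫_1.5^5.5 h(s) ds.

134.25

Δs = (5.5 − 1.5)/8 = 0.5.
Midpoints: 1.75, 2.25, 2.75, 3.25, 3.75, 4.25, 4.75, 5.25.
h(1.75) = 12.5625, h(2.25) = 17.5625, h(2.75) = 23.0625, h(3.25) = 29.0625, h(3.75) = 35.5625, h(4.25) = 42.5625, h(4.75) = 50.0625, h(5.25) = 58.0625.
Sum = Δs · [h(1.75) + h(2.25) + h(2.75) + ...].
Sum = 134.25.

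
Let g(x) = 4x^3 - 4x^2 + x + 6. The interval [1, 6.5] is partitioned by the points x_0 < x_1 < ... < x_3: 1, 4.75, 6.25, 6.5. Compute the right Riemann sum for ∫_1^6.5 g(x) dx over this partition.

Subinterval widths: 3.75, 1.5, 0.25.
Right endpoints: 4.75, 6.25, 6.5.
g(4.75) = 349.1875, g(6.25) = 832.5625, g(6.5) = 942.
Sum = Σ Δx_i · g(x_i).
Sum = 2793.796875.

2793.796875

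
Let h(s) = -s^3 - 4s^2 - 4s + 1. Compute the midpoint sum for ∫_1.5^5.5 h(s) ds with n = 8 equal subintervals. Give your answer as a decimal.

-495.625

Δs = (5.5 − 1.5)/8 = 0.5.
Midpoints: 1.75, 2.25, 2.75, 3.25, 3.75, 4.25, 4.75, 5.25.
h(1.75) = -23.609375, h(2.25) = -39.640625, h(2.75) = -61.046875, h(3.25) = -88.578125, h(3.75) = -122.984375, h(4.25) = -165.015625, h(4.75) = -215.421875, h(5.25) = -274.953125.
Sum = Δs · [h(1.75) + h(2.25) + h(2.75) + ...].
Sum = -495.625.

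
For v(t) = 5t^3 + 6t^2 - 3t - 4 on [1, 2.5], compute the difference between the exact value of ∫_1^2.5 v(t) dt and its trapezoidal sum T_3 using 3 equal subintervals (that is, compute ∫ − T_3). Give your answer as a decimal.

Exact integral: ∫_1^2.5 v(t) dt = 62.953125.
T_3 = 64.96875.
Error = 62.953125 − 64.96875 = -2.015625.

-2.015625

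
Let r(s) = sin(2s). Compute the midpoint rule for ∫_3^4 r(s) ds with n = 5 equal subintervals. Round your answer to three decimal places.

0.557

Δs = (4 − 3)/5 = 0.2.
Midpoints: 3.1, 3.3, 3.5, 3.7, 3.9.
r(3.1) ≈ -0.083, r(3.3) ≈ 0.312, r(3.5) ≈ 0.657, r(3.7) ≈ 0.899, r(3.9) ≈ 0.999.
Sum = Δs · [r(3.1) + r(3.3) + r(3.5) + r(3.7) + r(3.9)].
Sum ≈ 0.557.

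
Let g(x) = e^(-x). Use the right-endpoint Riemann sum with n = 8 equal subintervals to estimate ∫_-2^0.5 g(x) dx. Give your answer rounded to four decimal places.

Δx = (0.5 − (-2))/8 = 0.3125.
Right endpoints: -1.6875, -1.375, -1.0625, -0.75, -0.4375, -0.125, 0.1875, 0.5.
g(-1.6875) ≈ 5.4059, g(-1.375) ≈ 3.9551, g(-1.0625) ≈ 2.8936, g(-0.75) ≈ 2.1170, g(-0.4375) ≈ 1.5488, g(-0.125) ≈ 1.1331, g(0.1875) ≈ 0.8290, g(0.5) ≈ 0.6065.
Sum = Δx · [g(-1.6875) + g(-1.375) + g(-1.0625) + ...].
Sum ≈ 5.7779.

5.7779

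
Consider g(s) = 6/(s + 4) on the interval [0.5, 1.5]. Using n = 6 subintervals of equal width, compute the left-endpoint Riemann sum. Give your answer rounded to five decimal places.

Δs = (1.5 − 0.5)/6 = 1/6.
Left endpoints: 0.5, 2/3, 5/6, 1, 7/6, 4/3.
g(0.5) = 4/3, g(2/3) = 9/7, g(5/6) = 36/29, g(1) = 1.2, g(7/6) = 36/31, g(4/3) = 1.125.
Sum = Δs · [g(0.5) + g(2/3) + g(5/6) + ...].
Sum ≈ 1.22445.

1.22445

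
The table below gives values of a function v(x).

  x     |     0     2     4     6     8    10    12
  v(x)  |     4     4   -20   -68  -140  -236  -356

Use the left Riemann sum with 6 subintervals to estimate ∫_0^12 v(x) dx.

-912

Δx = 2.
Sum = 2·[4 + 4 + (-20) + (-68) + (-140) + (-236)] = -912.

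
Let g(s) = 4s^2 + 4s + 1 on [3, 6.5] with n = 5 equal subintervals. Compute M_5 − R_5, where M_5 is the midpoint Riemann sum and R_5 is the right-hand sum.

M_5 = 399.595.
R_5 = 452.76.
M_5 − R_5 = -53.165.

-53.165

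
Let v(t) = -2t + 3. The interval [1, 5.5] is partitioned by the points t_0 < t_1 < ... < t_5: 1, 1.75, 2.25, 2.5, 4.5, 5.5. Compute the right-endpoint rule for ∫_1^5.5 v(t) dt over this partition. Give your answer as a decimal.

-21.625

Subinterval widths: 0.75, 0.5, 0.25, 2, 1.
Right endpoints: 1.75, 2.25, 2.5, 4.5, 5.5.
v(1.75) = -0.5, v(2.25) = -1.5, v(2.5) = -2, v(4.5) = -6, v(5.5) = -8.
Sum = Σ Δt_i · v(t_i).
Sum = -21.625.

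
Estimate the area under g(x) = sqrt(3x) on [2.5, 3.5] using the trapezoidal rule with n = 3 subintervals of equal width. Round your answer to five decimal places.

Δx = (3.5 − 2.5)/3 = 1/3.
g(2.5) ≈ 2.73861, g(17/6) ≈ 2.91548, g(19/6) ≈ 3.08221, g(3.5) ≈ 3.24037.
T_3 = (Δx/2)·[g(x_0) + 2g(x_1) + 2g(x_2) + g(x_3)].
Sum ≈ 2.99572.

2.99572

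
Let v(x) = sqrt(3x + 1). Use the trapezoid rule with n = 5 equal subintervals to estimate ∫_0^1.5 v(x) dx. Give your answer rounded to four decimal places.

2.6378

Δx = (1.5 − 0)/5 = 0.3.
v(0) ≈ 1.0000, v(0.3) ≈ 1.3784, v(0.6) ≈ 1.6733, v(0.9) ≈ 1.9235, v(1.2) ≈ 2.1448, v(1.5) ≈ 2.3452.
T_5 = (Δx/2)·[v(x_0) + 2v(x_1) + ... + 2v(x_{4}) + v(x_5)].
Sum ≈ 2.6378.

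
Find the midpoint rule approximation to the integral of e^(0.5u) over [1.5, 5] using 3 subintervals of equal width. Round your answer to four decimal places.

19.8484

Δu = (5 − 1.5)/3 = 7/6.
Midpoints: 25/12, 3.25, 53/12.
f(25/12) ≈ 2.8339, f(3.25) ≈ 5.0784, f(53/12) ≈ 9.1005.
Sum = Δu · [f(25/12) + f(3.25) + f(53/12)].
Sum ≈ 19.8484.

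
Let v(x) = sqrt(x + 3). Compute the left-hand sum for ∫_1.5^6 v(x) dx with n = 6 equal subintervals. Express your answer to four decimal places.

Δx = (6 − 1.5)/6 = 0.75.
Left endpoints: 1.5, 2.25, 3, 3.75, 4.5, 5.25.
v(1.5) ≈ 2.1213, v(2.25) ≈ 2.2913, v(3) ≈ 2.4495, v(3.75) ≈ 2.5981, v(4.5) ≈ 2.7386, v(5.25) ≈ 2.8723.
Sum = Δx · [v(1.5) + v(2.25) + v(3) + ...].
Sum ≈ 11.3033.

11.3033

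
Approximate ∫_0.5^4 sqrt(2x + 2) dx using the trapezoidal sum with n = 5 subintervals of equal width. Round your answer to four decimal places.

8.7983

Δx = (4 − 0.5)/5 = 0.7.
f(0.5) ≈ 1.7321, f(1.2) ≈ 2.0976, f(1.9) ≈ 2.4083, f(2.6) ≈ 2.6833, f(3.3) ≈ 2.9326, f(4) ≈ 3.1623.
T_5 = (Δx/2)·[f(x_0) + 2f(x_1) + ... + 2f(x_{4}) + f(x_5)].
Sum ≈ 8.7983.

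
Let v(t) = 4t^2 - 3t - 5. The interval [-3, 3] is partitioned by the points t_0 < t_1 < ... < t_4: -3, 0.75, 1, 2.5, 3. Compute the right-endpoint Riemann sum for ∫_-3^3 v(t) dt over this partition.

10

Subinterval widths: 3.75, 0.25, 1.5, 0.5.
Right endpoints: 0.75, 1, 2.5, 3.
v(0.75) = -5, v(1) = -4, v(2.5) = 12.5, v(3) = 22.
Sum = Σ Δt_i · v(t_i).
Sum = 10.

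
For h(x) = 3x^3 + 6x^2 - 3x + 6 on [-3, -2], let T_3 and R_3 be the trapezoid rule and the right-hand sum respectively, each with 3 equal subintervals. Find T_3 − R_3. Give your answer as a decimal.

-4

T_3 ≈ 2.44444444.
R_3 ≈ 6.44444444.
T_3 − R_3 = -4.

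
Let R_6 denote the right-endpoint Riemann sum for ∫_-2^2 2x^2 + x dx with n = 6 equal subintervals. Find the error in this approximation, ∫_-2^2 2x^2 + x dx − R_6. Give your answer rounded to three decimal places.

-1.926

Exact integral: ∫_-2^2 f(x) dx ≈ 10.66667.
R_6 ≈ 12.59259.
Error ≈ 10.66667 − 12.59259 ≈ -1.926.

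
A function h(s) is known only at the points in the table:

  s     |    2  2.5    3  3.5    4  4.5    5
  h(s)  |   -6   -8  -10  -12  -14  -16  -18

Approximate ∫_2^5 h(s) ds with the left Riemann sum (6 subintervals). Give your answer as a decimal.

-33

Δs = 0.5.
Sum = 0.5·[(-6) + (-8) + (-10) + (-12) + (-14) + (-16)] = -33.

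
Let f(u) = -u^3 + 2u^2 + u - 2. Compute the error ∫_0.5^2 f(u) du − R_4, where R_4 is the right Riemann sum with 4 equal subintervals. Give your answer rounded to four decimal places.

-0.1494

Exact integral: ∫_0.5^2 f(u) du = 0.140625.
R_4 ≈ 0.290039.
Error ≈ 0.140625 − 0.290039 ≈ -0.1494.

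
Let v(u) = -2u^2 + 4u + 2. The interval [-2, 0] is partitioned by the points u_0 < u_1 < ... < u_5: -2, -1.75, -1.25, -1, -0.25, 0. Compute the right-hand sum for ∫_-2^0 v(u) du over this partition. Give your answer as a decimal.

-5.6875

Subinterval widths: 0.25, 0.5, 0.25, 0.75, 0.25.
Right endpoints: -1.75, -1.25, -1, -0.25, 0.
v(-1.75) = -11.125, v(-1.25) = -6.125, v(-1) = -4, v(-0.25) = 0.875, v(0) = 2.
Sum = Σ Δu_i · v(u_i).
Sum = -5.6875.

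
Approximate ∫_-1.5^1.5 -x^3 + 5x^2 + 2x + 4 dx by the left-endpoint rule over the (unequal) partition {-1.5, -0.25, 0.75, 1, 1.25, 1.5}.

Subinterval widths: 1.25, 1, 0.25, 0.25, 0.25.
Left endpoints: -1.5, -0.25, 0.75, 1, 1.25.
f(-1.5) = 15.625, f(-0.25) = 3.828125, f(0.75) = 7.890625, f(1) = 10, f(1.25) = 12.359375.
Sum = Σ Δx_i · f(x_i).
Sum = 30.921875.

30.921875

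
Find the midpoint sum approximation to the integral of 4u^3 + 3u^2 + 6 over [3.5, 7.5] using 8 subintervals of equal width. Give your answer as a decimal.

Δu = (7.5 − 3.5)/8 = 0.5.
Midpoints: 3.75, 4.25, 4.75, 5.25, 5.75, 6.25, 6.75, 7.25.
f(3.75) = 259.125, f(4.25) = 367.25, f(4.75) = 502.375, f(5.25) = 667.5, f(5.75) = 865.625, f(6.25) = 1099.75, f(6.75) = 1372.875, f(7.25) = 1688.
Sum = Δu · [f(3.75) + f(4.25) + f(4.75) + ...].
Sum = 3411.25.

3411.25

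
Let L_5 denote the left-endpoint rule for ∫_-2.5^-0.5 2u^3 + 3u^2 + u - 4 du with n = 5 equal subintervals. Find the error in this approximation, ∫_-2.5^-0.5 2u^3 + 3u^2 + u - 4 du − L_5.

Exact integral: ∫_-2.5^-0.5 f(u) du = -15.
L_5 = -18.32.
Error = -15 − (-18.32) = 3.32.

3.32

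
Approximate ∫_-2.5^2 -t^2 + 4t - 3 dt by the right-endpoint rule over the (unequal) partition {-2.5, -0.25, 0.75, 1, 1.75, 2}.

Subinterval widths: 2.25, 1, 0.25, 0.75, 0.25.
Right endpoints: -0.25, 0.75, 1, 1.75, 2.
f(-0.25) = -4.0625, f(0.75) = -0.5625, f(1) = 0, f(1.75) = 0.9375, f(2) = 1.
Sum = Σ Δt_i · f(t_i).
Sum = -8.75.

-8.75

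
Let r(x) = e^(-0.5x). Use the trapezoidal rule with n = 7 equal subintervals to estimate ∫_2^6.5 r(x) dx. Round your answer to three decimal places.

Δx = (6.5 − 2)/7 = 9/14.
r(2) ≈ 0.368, r(37/14) ≈ 0.267, r(23/7) ≈ 0.193, r(55/14) ≈ 0.140, r(32/7) ≈ 0.102, r(73/14) ≈ 0.074, r(41/7) ≈ 0.053, r(6.5) ≈ 0.039.
T_7 = (Δx/2)·[r(x_0) + 2r(x_1) + ... + 2r(x_{6}) + r(x_7)].
Sum ≈ 0.664.

0.664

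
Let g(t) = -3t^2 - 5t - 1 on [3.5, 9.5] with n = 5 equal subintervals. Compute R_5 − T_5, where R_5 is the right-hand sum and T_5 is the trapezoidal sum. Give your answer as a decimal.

R_5 = -1178.22.
T_5 = -1019.82.
R_5 − T_5 = -158.4.

-158.4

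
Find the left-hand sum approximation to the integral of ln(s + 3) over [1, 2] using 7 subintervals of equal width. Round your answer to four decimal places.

1.4860

Δs = (2 − 1)/7 = 1/7.
Left endpoints: 1, 8/7, 9/7, 10/7, 11/7, 12/7, 13/7.
f(1) ≈ 1.3863, f(8/7) ≈ 1.4214, f(9/7) ≈ 1.4553, f(10/7) ≈ 1.4881, f(11/7) ≈ 1.5198, f(12/7) ≈ 1.5506, f(13/7) ≈ 1.5805.
Sum = Δs · [f(1) + f(8/7) + f(9/7) + ...].
Sum ≈ 1.4860.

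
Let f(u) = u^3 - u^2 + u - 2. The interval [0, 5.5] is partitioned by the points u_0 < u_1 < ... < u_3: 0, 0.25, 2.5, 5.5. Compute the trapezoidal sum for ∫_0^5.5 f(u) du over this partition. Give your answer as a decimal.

Subinterval widths: 0.25, 2.25, 3.
f(0) = -2, f(0.25) = -1.796875, f(2.5) = 9.875, f(5.5) = 139.625.
On each subinterval the trapezoid contributes (Δu_i/2)·[f(u_{i-1}) + f(u_i)].
Sum = 232.86328125.

232.86328125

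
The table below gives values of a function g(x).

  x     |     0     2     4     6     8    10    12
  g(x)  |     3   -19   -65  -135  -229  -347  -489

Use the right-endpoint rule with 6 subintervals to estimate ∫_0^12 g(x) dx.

-2568

Δx = 2.
Sum = 2·[(-19) + (-65) + (-135) + (-229) + (-347) + (-489)] = -2568.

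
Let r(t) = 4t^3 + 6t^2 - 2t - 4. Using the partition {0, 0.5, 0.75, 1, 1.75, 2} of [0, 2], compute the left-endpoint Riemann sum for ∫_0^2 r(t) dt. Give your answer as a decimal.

Subinterval widths: 0.5, 0.25, 0.25, 0.75, 0.25.
Left endpoints: 0, 0.5, 0.75, 1, 1.75.
r(0) = -4, r(0.5) = -3, r(0.75) = -0.4375, r(1) = 4, r(1.75) = 32.3125.
Sum = Σ Δt_i · r(t_i).
Sum = 8.21875.

8.21875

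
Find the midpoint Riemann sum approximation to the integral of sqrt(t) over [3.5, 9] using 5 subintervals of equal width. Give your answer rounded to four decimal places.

13.6398

Δt = (9 − 3.5)/5 = 1.1.
Midpoints: 4.05, 5.15, 6.25, 7.35, 8.45.
f(4.05) ≈ 2.0125, f(5.15) ≈ 2.2694, f(6.25) ≈ 2.5000, f(7.35) ≈ 2.7111, f(8.45) ≈ 2.9069.
Sum = Δt · [f(4.05) + f(5.15) + f(6.25) + f(7.35) + f(8.45)].
Sum ≈ 13.6398.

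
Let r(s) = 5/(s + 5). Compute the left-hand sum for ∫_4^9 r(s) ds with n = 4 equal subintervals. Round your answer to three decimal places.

Δs = (9 − 4)/4 = 1.25.
Left endpoints: 4, 5.25, 6.5, 7.75.
r(4) = 5/9, r(5.25) = 20/41, r(6.5) = 10/23, r(7.75) = 20/51.
Sum = Δs · [r(4) + r(5.25) + r(6.5) + r(7.75)].
Sum ≈ 2.338.

2.338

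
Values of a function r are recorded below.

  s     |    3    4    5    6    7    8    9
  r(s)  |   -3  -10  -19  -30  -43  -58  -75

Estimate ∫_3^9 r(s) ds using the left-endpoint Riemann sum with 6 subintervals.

Δs = 1.
Sum = 1·[(-3) + (-10) + (-19) + (-30) + (-43) + (-58)] = -163.

-163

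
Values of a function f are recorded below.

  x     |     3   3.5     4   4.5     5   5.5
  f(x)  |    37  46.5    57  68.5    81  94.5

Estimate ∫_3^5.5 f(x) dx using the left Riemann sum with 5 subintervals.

Δx = 0.5.
Sum = 0.5·[37 + 46.5 + 57 + 68.5 + 81] = 145.

145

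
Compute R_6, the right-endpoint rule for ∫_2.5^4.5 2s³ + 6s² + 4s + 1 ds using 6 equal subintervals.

408

Δs = (4.5 − 2.5)/6 = 1/3.
Right endpoints: 17/6, 19/6, 3.5, 23/6, 25/6, 4.5.
f(17/6) = 11447/108, f(19/6) = 14833/108, f(3.5) = 174.25, f(23/6) = 23453/108, f(25/6) = 28783/108, f(4.5) = 322.75.
Sum = Δs · [f(17/6) + f(19/6) + f(3.5) + ...].
Sum = 408.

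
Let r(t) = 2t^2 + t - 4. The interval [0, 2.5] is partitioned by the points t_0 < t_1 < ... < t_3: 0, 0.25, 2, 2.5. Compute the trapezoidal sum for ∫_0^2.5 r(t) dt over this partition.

Subinterval widths: 0.25, 1.75, 0.5.
r(0) = -4, r(0.25) = -3.625, r(2) = 6, r(2.5) = 11.
On each subinterval the trapezoid contributes (Δt_i/2)·[r(t_{i-1}) + r(t_i)].
Sum = 5.375.

5.375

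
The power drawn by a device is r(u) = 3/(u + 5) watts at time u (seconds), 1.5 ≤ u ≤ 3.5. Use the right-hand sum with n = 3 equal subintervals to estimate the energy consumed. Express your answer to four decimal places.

0.7697

Δu = (3.5 − 1.5)/3 = 2/3.
Right endpoints: 13/6, 17/6, 3.5.
r(13/6) = 18/43, r(17/6) = 18/47, r(3.5) = 6/17.
Sum = Δu · [r(13/6) + r(17/6) + r(3.5)].
Sum ≈ 0.7697.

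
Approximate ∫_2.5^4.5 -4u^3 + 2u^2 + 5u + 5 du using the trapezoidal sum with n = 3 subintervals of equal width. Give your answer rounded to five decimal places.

-281.59259

Δu = (4.5 − 2.5)/3 = 2/3.
f(2.5) = -32.5, f(19/6) = -4651/54, f(23/6) = -9275/54, f(4.5) = -296.5.
T_3 = (Δu/2)·[f(u_0) + 2f(u_1) + 2f(u_2) + f(u_3)].
Sum ≈ -281.59259.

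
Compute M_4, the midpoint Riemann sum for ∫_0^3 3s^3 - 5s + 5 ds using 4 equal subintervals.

51.3515625

Δs = (3 − 0)/4 = 0.75.
Midpoints: 0.375, 1.125, 1.875, 2.625.
f(0.375) = 1681/512, f(1.125) = 1867/512, f(1.875) = 7885/512, f(2.625) = 23623/512.
Sum = Δs · [f(0.375) + f(1.125) + f(1.875) + f(2.625)].
Sum = 51.3515625.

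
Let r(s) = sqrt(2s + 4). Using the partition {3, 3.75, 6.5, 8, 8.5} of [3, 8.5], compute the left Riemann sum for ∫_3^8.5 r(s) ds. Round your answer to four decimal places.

Subinterval widths: 0.75, 2.75, 1.5, 0.5.
Left endpoints: 3, 3.75, 6.5, 8.
r(3) ≈ 3.1623, r(3.75) ≈ 3.3912, r(6.5) ≈ 4.1231, r(8) ≈ 4.4721.
Sum = Σ Δs_i · r(s_i).
Sum ≈ 20.1181.

20.1181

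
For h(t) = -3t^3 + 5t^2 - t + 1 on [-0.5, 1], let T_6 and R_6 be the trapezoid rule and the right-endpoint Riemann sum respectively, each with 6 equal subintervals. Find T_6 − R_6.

T_6 = 2.33984375.
R_6 = 2.19921875.
T_6 − R_6 = 0.140625.

0.140625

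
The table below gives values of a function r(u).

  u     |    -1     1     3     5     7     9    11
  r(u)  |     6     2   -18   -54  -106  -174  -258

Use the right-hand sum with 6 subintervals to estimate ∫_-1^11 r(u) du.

Δu = 2.
Sum = 2·[2 + (-18) + (-54) + (-106) + (-174) + (-258)] = -1216.

-1216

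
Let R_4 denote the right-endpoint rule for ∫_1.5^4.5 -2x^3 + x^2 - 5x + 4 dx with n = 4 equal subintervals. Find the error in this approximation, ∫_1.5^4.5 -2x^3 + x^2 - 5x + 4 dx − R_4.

Exact integral: ∫_1.5^4.5 f(x) dx = -206.25.
R_4 = -275.71875.
Error = -206.25 − (-275.71875) = 69.46875.

69.46875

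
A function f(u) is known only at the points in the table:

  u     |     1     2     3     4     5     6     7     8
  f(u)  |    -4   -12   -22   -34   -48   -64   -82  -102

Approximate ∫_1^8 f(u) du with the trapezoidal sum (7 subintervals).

Δu = 1.
T_7 = (1/2)·[(-4) + 2·(-12) + 2·(-22) + 2·(-34) + 2·(-48) + 2·(-64) + 2·(-82) + (-102)] = -315.

-315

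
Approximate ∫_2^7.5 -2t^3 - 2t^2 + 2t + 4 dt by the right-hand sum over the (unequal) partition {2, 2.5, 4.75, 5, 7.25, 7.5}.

-2786.375

Subinterval widths: 0.5, 2.25, 0.25, 2.25, 0.25.
Right endpoints: 2.5, 4.75, 5, 7.25, 7.5.
f(2.5) = -34.75, f(4.75) = -245.96875, f(5) = -286, f(7.25) = -848.78125, f(7.5) = -937.25.
Sum = Σ Δt_i · f(t_i).
Sum = -2786.375.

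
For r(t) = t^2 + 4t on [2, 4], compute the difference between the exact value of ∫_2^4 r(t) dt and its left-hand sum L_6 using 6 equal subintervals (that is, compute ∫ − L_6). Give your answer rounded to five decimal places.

Exact integral: ∫_2^4 r(t) dt ≈ 42.6666667.
L_6 ≈ 39.3703704.
Error ≈ 42.6666667 − 39.3703704 ≈ 3.29630.

3.29630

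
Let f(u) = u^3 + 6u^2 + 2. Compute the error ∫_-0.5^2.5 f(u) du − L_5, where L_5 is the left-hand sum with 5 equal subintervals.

Exact integral: ∫_-0.5^2.5 f(u) du = 47.25.
L_5 = 33.345.
Error = 47.25 − 33.345 = 13.905.

13.905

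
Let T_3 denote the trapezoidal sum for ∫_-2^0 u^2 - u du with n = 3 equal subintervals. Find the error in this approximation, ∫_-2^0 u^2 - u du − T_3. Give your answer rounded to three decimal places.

Exact integral: ∫_-2^0 f(u) du ≈ 4.66667.
T_3 ≈ 4.81481.
Error ≈ 4.66667 − 4.81481 ≈ -0.148.

-0.148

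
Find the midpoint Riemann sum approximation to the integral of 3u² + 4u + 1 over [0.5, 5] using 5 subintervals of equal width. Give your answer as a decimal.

Δu = (5 − 0.5)/5 = 0.9.
Midpoints: 0.95, 1.85, 2.75, 3.65, 4.55.
f(0.95) = 7.5075, f(1.85) = 18.6675, f(2.75) = 34.6875, f(3.65) = 55.5675, f(4.55) = 81.3075.
Sum = Δu · [f(0.95) + f(1.85) + f(2.75) + f(3.65) + f(4.55)].
Sum = 177.96375.

177.96375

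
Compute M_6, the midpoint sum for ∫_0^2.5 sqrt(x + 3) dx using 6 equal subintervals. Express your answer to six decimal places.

Δx = (2.5 − 0)/6 = 5/12.
Midpoints: 5/24, 0.625, 25/24, 35/24, 1.875, 55/24.
f(5/24) ≈ 1.791182, f(0.625) ≈ 1.903943, f(25/24) ≈ 2.010390, f(35/24) ≈ 2.111477, f(1.875) ≈ 2.207940, f(55/24) ≈ 2.300362.
Sum = Δx · [f(5/24) + f(0.625) + f(25/24) + ...].
Sum ≈ 5.135539.

5.135539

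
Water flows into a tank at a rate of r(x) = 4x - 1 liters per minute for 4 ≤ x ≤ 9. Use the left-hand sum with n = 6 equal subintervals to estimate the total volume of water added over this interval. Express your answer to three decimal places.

116.667

Δx = (9 − 4)/6 = 5/6.
Left endpoints: 4, 29/6, 17/3, 6.5, 22/3, 49/6.
r(4) = 15, r(29/6) = 55/3, r(17/3) = 65/3, r(6.5) = 25, r(22/3) = 85/3, r(49/6) = 95/3.
Sum = Δx · [r(4) + r(29/6) + r(17/3) + ...].
Sum ≈ 116.667.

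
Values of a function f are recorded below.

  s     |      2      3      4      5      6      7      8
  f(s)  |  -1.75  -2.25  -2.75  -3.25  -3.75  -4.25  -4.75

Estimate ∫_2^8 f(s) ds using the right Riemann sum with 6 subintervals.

-21

Δs = 1.
Sum = 1·[(-2.25) + (-2.75) + (-3.25) + (-3.75) + (-4.25) + (-4.75)] = -21.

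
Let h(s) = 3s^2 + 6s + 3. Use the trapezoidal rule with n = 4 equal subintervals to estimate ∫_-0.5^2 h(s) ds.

27.36328125

Δs = (2 − (-0.5))/4 = 0.625.
h(-0.5) = 0.75, h(0.125) = 3.796875, h(0.75) = 9.1875, h(1.375) = 16.921875, h(2) = 27.
T_4 = (Δs/2)·[h(s_0) + 2h(s_1) + 2h(s_2) + 2h(s_3) + h(s_4)].
Sum = 27.36328125.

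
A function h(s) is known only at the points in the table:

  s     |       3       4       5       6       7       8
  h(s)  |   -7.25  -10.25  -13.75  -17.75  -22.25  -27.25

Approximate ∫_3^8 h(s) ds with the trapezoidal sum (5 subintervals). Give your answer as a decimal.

Δs = 1.
T_5 = (1/2)·[(-7.25) + 2·(-10.25) + 2·(-13.75) + 2·(-17.75) + 2·(-22.25) + (-27.25)] = -81.25.

-81.25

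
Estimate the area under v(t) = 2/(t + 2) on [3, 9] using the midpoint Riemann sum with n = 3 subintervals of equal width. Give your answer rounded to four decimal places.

1.5667

Δt = (9 − 3)/3 = 2.
Midpoints: 4, 6, 8.
v(4) = 1/3, v(6) = 0.25, v(8) = 0.2.
Sum = Δt · [v(4) + v(6) + v(8)].
Sum ≈ 1.5667.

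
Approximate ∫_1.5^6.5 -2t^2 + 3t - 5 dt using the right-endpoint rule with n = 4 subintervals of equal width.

-189.0625

Δt = (6.5 − 1.5)/4 = 1.25.
Right endpoints: 2.75, 4, 5.25, 6.5.
f(2.75) = -11.875, f(4) = -25, f(5.25) = -44.375, f(6.5) = -70.
Sum = Δt · [f(2.75) + f(4) + f(5.25) + f(6.5)].
Sum = -189.0625.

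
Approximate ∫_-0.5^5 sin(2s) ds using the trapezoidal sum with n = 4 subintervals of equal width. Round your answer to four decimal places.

0.1881

Δs = (5 − (-0.5))/4 = 1.375.
f(-0.5) ≈ -0.8415, f(0.875) ≈ 0.9840, f(2.25) ≈ -0.9775, f(3.625) ≈ 0.8231, f(5) ≈ -0.5440.
T_4 = (Δs/2)·[f(s_0) + 2f(s_1) + 2f(s_2) + 2f(s_3) + f(s_4)].
Sum ≈ 0.1881.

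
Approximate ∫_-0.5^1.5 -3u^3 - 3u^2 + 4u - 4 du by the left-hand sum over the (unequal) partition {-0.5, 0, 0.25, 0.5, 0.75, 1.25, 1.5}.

Subinterval widths: 0.5, 0.25, 0.25, 0.25, 0.5, 0.25.
Left endpoints: -0.5, 0, 0.25, 0.5, 0.75, 1.25.
f(-0.5) = -6.375, f(0) = -4, f(0.25) = -3.234375, f(0.5) = -3.125, f(0.75) = -3.953125, f(1.25) = -9.546875.
Sum = Σ Δu_i · f(u_i).
Sum = -10.140625.

-10.140625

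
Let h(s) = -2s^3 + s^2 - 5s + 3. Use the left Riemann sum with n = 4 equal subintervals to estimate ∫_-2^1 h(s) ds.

41.625

Δs = (1 − (-2))/4 = 0.75.
Left endpoints: -2, -1.25, -0.5, 0.25.
h(-2) = 33, h(-1.25) = 14.71875, h(-0.5) = 6, h(0.25) = 1.78125.
Sum = Δs · [h(-2) + h(-1.25) + h(-0.5) + h(0.25)].
Sum = 41.625.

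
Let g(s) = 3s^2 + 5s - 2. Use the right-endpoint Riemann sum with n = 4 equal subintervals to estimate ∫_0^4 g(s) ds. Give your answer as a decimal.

Δs = (4 − 0)/4 = 1.
Right endpoints: 1, 2, 3, 4.
g(1) = 6, g(2) = 20, g(3) = 40, g(4) = 66.
Sum = Δs · [g(1) + g(2) + g(3) + g(4)].
Sum = 132.

132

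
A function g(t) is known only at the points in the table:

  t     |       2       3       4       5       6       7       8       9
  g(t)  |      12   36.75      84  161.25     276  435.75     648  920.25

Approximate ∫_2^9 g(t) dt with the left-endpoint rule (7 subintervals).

Δt = 1.
Sum = 1·[12 + 36.75 + 84 + 161.25 + 276 + 435.75 + 648] = 1653.75.

1653.75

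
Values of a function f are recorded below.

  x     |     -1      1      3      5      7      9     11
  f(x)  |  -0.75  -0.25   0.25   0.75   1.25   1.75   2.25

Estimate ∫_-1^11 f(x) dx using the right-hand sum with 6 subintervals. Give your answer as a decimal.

12

Δx = 2.
Sum = 2·[(-0.25) + 0.25 + 0.75 + 1.25 + 1.75 + 2.25] = 12.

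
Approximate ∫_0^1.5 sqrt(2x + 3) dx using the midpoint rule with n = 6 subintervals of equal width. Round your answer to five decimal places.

Δx = (1.5 − 0)/6 = 0.25.
Midpoints: 0.125, 0.375, 0.625, 0.875, 1.125, 1.375.
f(0.125) ≈ 1.80278, f(0.375) ≈ 1.93649, f(0.625) ≈ 2.06155, f(0.875) ≈ 2.17945, f(1.125) ≈ 2.29129, f(1.375) ≈ 2.39792.
Sum = Δx · [f(0.125) + f(0.375) + f(0.625) + ...].
Sum ≈ 3.16737.

3.16737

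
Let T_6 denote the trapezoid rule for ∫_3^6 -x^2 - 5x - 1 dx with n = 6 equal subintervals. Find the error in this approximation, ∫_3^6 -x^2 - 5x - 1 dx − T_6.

0.125

Exact integral: ∫_3^6 f(x) dx = -133.5.
T_6 = -133.625.
Error = -133.5 − (-133.625) = 0.125.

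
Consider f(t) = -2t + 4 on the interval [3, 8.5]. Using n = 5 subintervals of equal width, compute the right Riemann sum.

Δt = (8.5 − 3)/5 = 1.1.
Right endpoints: 4.1, 5.2, 6.3, 7.4, 8.5.
f(4.1) = -4.2, f(5.2) = -6.4, f(6.3) = -8.6, f(7.4) = -10.8, f(8.5) = -13.
Sum = Δt · [f(4.1) + f(5.2) + f(6.3) + f(7.4) + f(8.5)].
Sum = -47.3.

-47.3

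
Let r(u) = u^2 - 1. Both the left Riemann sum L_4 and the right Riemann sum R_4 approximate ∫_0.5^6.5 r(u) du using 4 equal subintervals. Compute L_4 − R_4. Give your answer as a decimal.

-63

L_4 = 56.25.
R_4 = 119.25.
L_4 − R_4 = -63.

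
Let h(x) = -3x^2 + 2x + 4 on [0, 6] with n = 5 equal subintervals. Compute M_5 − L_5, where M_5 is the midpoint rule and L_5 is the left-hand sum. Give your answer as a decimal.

-51.12

M_5 = -153.84.
L_5 = -102.72.
M_5 − L_5 = -51.12.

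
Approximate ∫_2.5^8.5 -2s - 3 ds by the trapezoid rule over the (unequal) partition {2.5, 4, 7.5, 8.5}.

Subinterval widths: 1.5, 3.5, 1.
f(2.5) = -8, f(4) = -11, f(7.5) = -18, f(8.5) = -20.
On each subinterval the trapezoid contributes (Δs_i/2)·[f(s_{i-1}) + f(s_i)].
Sum = -84.

-84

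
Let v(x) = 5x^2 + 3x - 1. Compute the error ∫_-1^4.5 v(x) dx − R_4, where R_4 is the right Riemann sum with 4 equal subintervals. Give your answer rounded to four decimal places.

-86.1810

Exact integral: ∫_-1^4.5 v(x) dx ≈ 176.916667.
R_4 = 263.09765625.
Error ≈ 176.916667 − 263.09765625 ≈ -86.1810.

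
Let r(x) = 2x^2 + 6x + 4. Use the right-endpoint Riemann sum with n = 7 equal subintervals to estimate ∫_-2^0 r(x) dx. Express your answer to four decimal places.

1.9592

Δx = (0 − (-2))/7 = 2/7.
Right endpoints: -12/7, -10/7, -8/7, -6/7, -4/7, -2/7, 0.
r(-12/7) = -20/49, r(-10/7) = -24/49, r(-8/7) = -12/49, r(-6/7) = 16/49, r(-4/7) = 60/49, r(-2/7) = 120/49, r(0) = 4.
Sum = Δx · [r(-12/7) + r(-10/7) + r(-8/7) + ...].
Sum ≈ 1.9592.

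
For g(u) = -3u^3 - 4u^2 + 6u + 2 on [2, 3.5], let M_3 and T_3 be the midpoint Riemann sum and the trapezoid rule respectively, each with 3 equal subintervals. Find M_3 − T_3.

M_3 = -118.3984375.
T_3 = -121.09375.
M_3 − T_3 = 2.6953125.

2.6953125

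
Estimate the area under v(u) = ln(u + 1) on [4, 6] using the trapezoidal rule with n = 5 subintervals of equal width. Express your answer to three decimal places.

3.573

Δu = (6 − 4)/5 = 0.4.
v(4) ≈ 1.609, v(4.4) ≈ 1.686, v(4.8) ≈ 1.758, v(5.2) ≈ 1.825, v(5.6) ≈ 1.887, v(6) ≈ 1.946.
T_5 = (Δu/2)·[v(u_0) + 2v(u_1) + ... + 2v(u_{4}) + v(u_5)].
Sum ≈ 3.573.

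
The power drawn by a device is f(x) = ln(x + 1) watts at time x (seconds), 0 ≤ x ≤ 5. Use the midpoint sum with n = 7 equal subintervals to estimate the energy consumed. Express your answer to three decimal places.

Δx = (5 − 0)/7 = 5/7.
Midpoints: 5/14, 15/14, 25/14, 2.5, 45/14, 55/14, 65/14.
f(5/14) ≈ 0.305, f(15/14) ≈ 0.728, f(25/14) ≈ 1.025, f(2.5) ≈ 1.253, f(45/14) ≈ 1.438, f(55/14) ≈ 1.595, f(65/14) ≈ 1.730.
Sum = Δx · [f(5/14) + f(15/14) + f(25/14) + ...].
Sum ≈ 5.768.

5.768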